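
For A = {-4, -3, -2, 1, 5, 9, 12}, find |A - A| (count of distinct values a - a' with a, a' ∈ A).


A - A = {a - a' : a, a' ∈ A}; |A| = 7.
Bounds: 2|A|-1 ≤ |A - A| ≤ |A|² - |A| + 1, i.e. 13 ≤ |A - A| ≤ 43.
Note: 0 ∈ A - A always (from a - a). The set is symmetric: if d ∈ A - A then -d ∈ A - A.
Enumerate nonzero differences d = a - a' with a > a' (then include -d):
Positive differences: {1, 2, 3, 4, 5, 7, 8, 9, 11, 12, 13, 14, 15, 16}
Full difference set: {0} ∪ (positive diffs) ∪ (negative diffs).
|A - A| = 1 + 2·14 = 29 (matches direct enumeration: 29).

|A - A| = 29


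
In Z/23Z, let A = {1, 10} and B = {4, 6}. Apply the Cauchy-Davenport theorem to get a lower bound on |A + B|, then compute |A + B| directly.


Cauchy-Davenport: |A + B| ≥ min(p, |A| + |B| - 1) for A, B nonempty in Z/pZ.
|A| = 2, |B| = 2, p = 23.
CD lower bound = min(23, 2 + 2 - 1) = min(23, 3) = 3.
Compute A + B mod 23 directly:
a = 1: 1+4=5, 1+6=7
a = 10: 10+4=14, 10+6=16
A + B = {5, 7, 14, 16}, so |A + B| = 4.
Verify: 4 ≥ 3? Yes ✓.

CD lower bound = 3, actual |A + B| = 4.


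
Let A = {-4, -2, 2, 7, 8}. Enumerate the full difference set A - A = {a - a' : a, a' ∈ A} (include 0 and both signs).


A - A = {a - a' : a, a' ∈ A}.
Compute a - a' for each ordered pair (a, a'):
a = -4: -4--4=0, -4--2=-2, -4-2=-6, -4-7=-11, -4-8=-12
a = -2: -2--4=2, -2--2=0, -2-2=-4, -2-7=-9, -2-8=-10
a = 2: 2--4=6, 2--2=4, 2-2=0, 2-7=-5, 2-8=-6
a = 7: 7--4=11, 7--2=9, 7-2=5, 7-7=0, 7-8=-1
a = 8: 8--4=12, 8--2=10, 8-2=6, 8-7=1, 8-8=0
Collecting distinct values (and noting 0 appears from a-a):
A - A = {-12, -11, -10, -9, -6, -5, -4, -2, -1, 0, 1, 2, 4, 5, 6, 9, 10, 11, 12}
|A - A| = 19

A - A = {-12, -11, -10, -9, -6, -5, -4, -2, -1, 0, 1, 2, 4, 5, 6, 9, 10, 11, 12}


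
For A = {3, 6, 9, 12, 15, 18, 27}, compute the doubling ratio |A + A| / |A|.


|A| = 7.
Compute A + A by enumerating all 49 pairs.
A + A = {6, 9, 12, 15, 18, 21, 24, 27, 30, 33, 36, 39, 42, 45, 54}, so |A + A| = 15.
K = |A + A| / |A| = 15/7 (already in lowest terms) ≈ 2.1429.
Reference: AP of size 7 gives K = 13/7 ≈ 1.8571; a fully generic set of size 7 gives K ≈ 4.0000.

|A| = 7, |A + A| = 15, K = 15/7.


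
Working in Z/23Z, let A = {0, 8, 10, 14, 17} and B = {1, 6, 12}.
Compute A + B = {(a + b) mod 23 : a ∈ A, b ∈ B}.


Work in Z/23Z: reduce every sum a + b modulo 23.
Enumerate all 15 pairs:
a = 0: 0+1=1, 0+6=6, 0+12=12
a = 8: 8+1=9, 8+6=14, 8+12=20
a = 10: 10+1=11, 10+6=16, 10+12=22
a = 14: 14+1=15, 14+6=20, 14+12=3
a = 17: 17+1=18, 17+6=0, 17+12=6
Distinct residues collected: {0, 1, 3, 6, 9, 11, 12, 14, 15, 16, 18, 20, 22}
|A + B| = 13 (out of 23 total residues).

A + B = {0, 1, 3, 6, 9, 11, 12, 14, 15, 16, 18, 20, 22}


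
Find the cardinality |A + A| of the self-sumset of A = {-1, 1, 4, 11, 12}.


A + A = {a + a' : a, a' ∈ A}; |A| = 5.
General bounds: 2|A| - 1 ≤ |A + A| ≤ |A|(|A|+1)/2, i.e. 9 ≤ |A + A| ≤ 15.
Lower bound 2|A|-1 is attained iff A is an arithmetic progression.
Enumerate sums a + a' for a ≤ a' (symmetric, so this suffices):
a = -1: -1+-1=-2, -1+1=0, -1+4=3, -1+11=10, -1+12=11
a = 1: 1+1=2, 1+4=5, 1+11=12, 1+12=13
a = 4: 4+4=8, 4+11=15, 4+12=16
a = 11: 11+11=22, 11+12=23
a = 12: 12+12=24
Distinct sums: {-2, 0, 2, 3, 5, 8, 10, 11, 12, 13, 15, 16, 22, 23, 24}
|A + A| = 15

|A + A| = 15


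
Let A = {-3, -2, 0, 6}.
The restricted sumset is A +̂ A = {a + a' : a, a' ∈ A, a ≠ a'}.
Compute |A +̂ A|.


Restricted sumset: A +̂ A = {a + a' : a ∈ A, a' ∈ A, a ≠ a'}.
Equivalently, take A + A and drop any sum 2a that is achievable ONLY as a + a for a ∈ A (i.e. sums representable only with equal summands).
Enumerate pairs (a, a') with a < a' (symmetric, so each unordered pair gives one sum; this covers all a ≠ a'):
  -3 + -2 = -5
  -3 + 0 = -3
  -3 + 6 = 3
  -2 + 0 = -2
  -2 + 6 = 4
  0 + 6 = 6
Collected distinct sums: {-5, -3, -2, 3, 4, 6}
|A +̂ A| = 6
(Reference bound: |A +̂ A| ≥ 2|A| - 3 for |A| ≥ 2, with |A| = 4 giving ≥ 5.)

|A +̂ A| = 6


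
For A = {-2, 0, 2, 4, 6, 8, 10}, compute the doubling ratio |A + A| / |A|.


|A| = 7.
Compute A + A by enumerating all 49 pairs.
A + A = {-4, -2, 0, 2, 4, 6, 8, 10, 12, 14, 16, 18, 20}, so |A + A| = 13.
K = |A + A| / |A| = 13/7 (already in lowest terms) ≈ 1.8571.
Reference: AP of size 7 gives K = 13/7 ≈ 1.8571; a fully generic set of size 7 gives K ≈ 4.0000.

|A| = 7, |A + A| = 13, K = 13/7.


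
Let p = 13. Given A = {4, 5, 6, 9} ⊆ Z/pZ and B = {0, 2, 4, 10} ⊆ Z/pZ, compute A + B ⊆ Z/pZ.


Work in Z/13Z: reduce every sum a + b modulo 13.
Enumerate all 16 pairs:
a = 4: 4+0=4, 4+2=6, 4+4=8, 4+10=1
a = 5: 5+0=5, 5+2=7, 5+4=9, 5+10=2
a = 6: 6+0=6, 6+2=8, 6+4=10, 6+10=3
a = 9: 9+0=9, 9+2=11, 9+4=0, 9+10=6
Distinct residues collected: {0, 1, 2, 3, 4, 5, 6, 7, 8, 9, 10, 11}
|A + B| = 12 (out of 13 total residues).

A + B = {0, 1, 2, 3, 4, 5, 6, 7, 8, 9, 10, 11}


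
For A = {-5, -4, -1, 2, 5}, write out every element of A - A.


A - A = {a - a' : a, a' ∈ A}.
Compute a - a' for each ordered pair (a, a'):
a = -5: -5--5=0, -5--4=-1, -5--1=-4, -5-2=-7, -5-5=-10
a = -4: -4--5=1, -4--4=0, -4--1=-3, -4-2=-6, -4-5=-9
a = -1: -1--5=4, -1--4=3, -1--1=0, -1-2=-3, -1-5=-6
a = 2: 2--5=7, 2--4=6, 2--1=3, 2-2=0, 2-5=-3
a = 5: 5--5=10, 5--4=9, 5--1=6, 5-2=3, 5-5=0
Collecting distinct values (and noting 0 appears from a-a):
A - A = {-10, -9, -7, -6, -4, -3, -1, 0, 1, 3, 4, 6, 7, 9, 10}
|A - A| = 15

A - A = {-10, -9, -7, -6, -4, -3, -1, 0, 1, 3, 4, 6, 7, 9, 10}


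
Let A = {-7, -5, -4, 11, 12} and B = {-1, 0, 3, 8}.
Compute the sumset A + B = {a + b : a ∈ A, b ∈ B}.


A + B = {a + b : a ∈ A, b ∈ B}.
Enumerate all |A|·|B| = 5·4 = 20 pairs (a, b) and collect distinct sums.
a = -7: -7+-1=-8, -7+0=-7, -7+3=-4, -7+8=1
a = -5: -5+-1=-6, -5+0=-5, -5+3=-2, -5+8=3
a = -4: -4+-1=-5, -4+0=-4, -4+3=-1, -4+8=4
a = 11: 11+-1=10, 11+0=11, 11+3=14, 11+8=19
a = 12: 12+-1=11, 12+0=12, 12+3=15, 12+8=20
Collecting distinct sums: A + B = {-8, -7, -6, -5, -4, -2, -1, 1, 3, 4, 10, 11, 12, 14, 15, 19, 20}
|A + B| = 17

A + B = {-8, -7, -6, -5, -4, -2, -1, 1, 3, 4, 10, 11, 12, 14, 15, 19, 20}


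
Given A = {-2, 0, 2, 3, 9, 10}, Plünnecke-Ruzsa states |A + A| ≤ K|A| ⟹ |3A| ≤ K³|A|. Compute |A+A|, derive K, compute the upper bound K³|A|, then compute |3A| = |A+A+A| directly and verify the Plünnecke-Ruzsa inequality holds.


|A| = 6.
Step 1: Compute A + A by enumerating all 36 pairs.
A + A = {-4, -2, 0, 1, 2, 3, 4, 5, 6, 7, 8, 9, 10, 11, 12, 13, 18, 19, 20}, so |A + A| = 19.
Step 2: Doubling constant K = |A + A|/|A| = 19/6 = 19/6 ≈ 3.1667.
Step 3: Plünnecke-Ruzsa gives |3A| ≤ K³·|A| = (3.1667)³ · 6 ≈ 190.5278.
Step 4: Compute 3A = A + A + A directly by enumerating all triples (a,b,c) ∈ A³; |3A| = 32.
Step 5: Check 32 ≤ 190.5278? Yes ✓.

K = 19/6, Plünnecke-Ruzsa bound K³|A| ≈ 190.5278, |3A| = 32, inequality holds.


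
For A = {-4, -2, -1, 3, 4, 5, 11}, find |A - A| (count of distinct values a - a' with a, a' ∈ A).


A - A = {a - a' : a, a' ∈ A}; |A| = 7.
Bounds: 2|A|-1 ≤ |A - A| ≤ |A|² - |A| + 1, i.e. 13 ≤ |A - A| ≤ 43.
Note: 0 ∈ A - A always (from a - a). The set is symmetric: if d ∈ A - A then -d ∈ A - A.
Enumerate nonzero differences d = a - a' with a > a' (then include -d):
Positive differences: {1, 2, 3, 4, 5, 6, 7, 8, 9, 12, 13, 15}
Full difference set: {0} ∪ (positive diffs) ∪ (negative diffs).
|A - A| = 1 + 2·12 = 25 (matches direct enumeration: 25).

|A - A| = 25


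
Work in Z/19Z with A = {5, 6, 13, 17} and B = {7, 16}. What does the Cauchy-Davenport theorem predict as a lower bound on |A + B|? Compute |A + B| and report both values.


Cauchy-Davenport: |A + B| ≥ min(p, |A| + |B| - 1) for A, B nonempty in Z/pZ.
|A| = 4, |B| = 2, p = 19.
CD lower bound = min(19, 4 + 2 - 1) = min(19, 5) = 5.
Compute A + B mod 19 directly:
a = 5: 5+7=12, 5+16=2
a = 6: 6+7=13, 6+16=3
a = 13: 13+7=1, 13+16=10
a = 17: 17+7=5, 17+16=14
A + B = {1, 2, 3, 5, 10, 12, 13, 14}, so |A + B| = 8.
Verify: 8 ≥ 5? Yes ✓.

CD lower bound = 5, actual |A + B| = 8.


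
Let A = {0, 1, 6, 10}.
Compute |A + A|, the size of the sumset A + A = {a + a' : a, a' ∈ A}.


A + A = {a + a' : a, a' ∈ A}; |A| = 4.
General bounds: 2|A| - 1 ≤ |A + A| ≤ |A|(|A|+1)/2, i.e. 7 ≤ |A + A| ≤ 10.
Lower bound 2|A|-1 is attained iff A is an arithmetic progression.
Enumerate sums a + a' for a ≤ a' (symmetric, so this suffices):
a = 0: 0+0=0, 0+1=1, 0+6=6, 0+10=10
a = 1: 1+1=2, 1+6=7, 1+10=11
a = 6: 6+6=12, 6+10=16
a = 10: 10+10=20
Distinct sums: {0, 1, 2, 6, 7, 10, 11, 12, 16, 20}
|A + A| = 10

|A + A| = 10


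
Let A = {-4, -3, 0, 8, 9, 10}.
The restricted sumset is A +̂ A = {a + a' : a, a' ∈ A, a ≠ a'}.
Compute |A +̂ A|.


Restricted sumset: A +̂ A = {a + a' : a ∈ A, a' ∈ A, a ≠ a'}.
Equivalently, take A + A and drop any sum 2a that is achievable ONLY as a + a for a ∈ A (i.e. sums representable only with equal summands).
Enumerate pairs (a, a') with a < a' (symmetric, so each unordered pair gives one sum; this covers all a ≠ a'):
  -4 + -3 = -7
  -4 + 0 = -4
  -4 + 8 = 4
  -4 + 9 = 5
  -4 + 10 = 6
  -3 + 0 = -3
  -3 + 8 = 5
  -3 + 9 = 6
  -3 + 10 = 7
  0 + 8 = 8
  0 + 9 = 9
  0 + 10 = 10
  8 + 9 = 17
  8 + 10 = 18
  9 + 10 = 19
Collected distinct sums: {-7, -4, -3, 4, 5, 6, 7, 8, 9, 10, 17, 18, 19}
|A +̂ A| = 13
(Reference bound: |A +̂ A| ≥ 2|A| - 3 for |A| ≥ 2, with |A| = 6 giving ≥ 9.)

|A +̂ A| = 13


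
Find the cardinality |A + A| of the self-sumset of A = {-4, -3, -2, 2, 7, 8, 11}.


A + A = {a + a' : a, a' ∈ A}; |A| = 7.
General bounds: 2|A| - 1 ≤ |A + A| ≤ |A|(|A|+1)/2, i.e. 13 ≤ |A + A| ≤ 28.
Lower bound 2|A|-1 is attained iff A is an arithmetic progression.
Enumerate sums a + a' for a ≤ a' (symmetric, so this suffices):
a = -4: -4+-4=-8, -4+-3=-7, -4+-2=-6, -4+2=-2, -4+7=3, -4+8=4, -4+11=7
a = -3: -3+-3=-6, -3+-2=-5, -3+2=-1, -3+7=4, -3+8=5, -3+11=8
a = -2: -2+-2=-4, -2+2=0, -2+7=5, -2+8=6, -2+11=9
a = 2: 2+2=4, 2+7=9, 2+8=10, 2+11=13
a = 7: 7+7=14, 7+8=15, 7+11=18
a = 8: 8+8=16, 8+11=19
a = 11: 11+11=22
Distinct sums: {-8, -7, -6, -5, -4, -2, -1, 0, 3, 4, 5, 6, 7, 8, 9, 10, 13, 14, 15, 16, 18, 19, 22}
|A + A| = 23

|A + A| = 23


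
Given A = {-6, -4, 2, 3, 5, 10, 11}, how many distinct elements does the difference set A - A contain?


A - A = {a - a' : a, a' ∈ A}; |A| = 7.
Bounds: 2|A|-1 ≤ |A - A| ≤ |A|² - |A| + 1, i.e. 13 ≤ |A - A| ≤ 43.
Note: 0 ∈ A - A always (from a - a). The set is symmetric: if d ∈ A - A then -d ∈ A - A.
Enumerate nonzero differences d = a - a' with a > a' (then include -d):
Positive differences: {1, 2, 3, 5, 6, 7, 8, 9, 11, 14, 15, 16, 17}
Full difference set: {0} ∪ (positive diffs) ∪ (negative diffs).
|A - A| = 1 + 2·13 = 27 (matches direct enumeration: 27).

|A - A| = 27


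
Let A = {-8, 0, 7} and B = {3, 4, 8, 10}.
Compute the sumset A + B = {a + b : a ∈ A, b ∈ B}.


A + B = {a + b : a ∈ A, b ∈ B}.
Enumerate all |A|·|B| = 3·4 = 12 pairs (a, b) and collect distinct sums.
a = -8: -8+3=-5, -8+4=-4, -8+8=0, -8+10=2
a = 0: 0+3=3, 0+4=4, 0+8=8, 0+10=10
a = 7: 7+3=10, 7+4=11, 7+8=15, 7+10=17
Collecting distinct sums: A + B = {-5, -4, 0, 2, 3, 4, 8, 10, 11, 15, 17}
|A + B| = 11

A + B = {-5, -4, 0, 2, 3, 4, 8, 10, 11, 15, 17}


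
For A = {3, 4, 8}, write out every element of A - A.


A - A = {a - a' : a, a' ∈ A}.
Compute a - a' for each ordered pair (a, a'):
a = 3: 3-3=0, 3-4=-1, 3-8=-5
a = 4: 4-3=1, 4-4=0, 4-8=-4
a = 8: 8-3=5, 8-4=4, 8-8=0
Collecting distinct values (and noting 0 appears from a-a):
A - A = {-5, -4, -1, 0, 1, 4, 5}
|A - A| = 7

A - A = {-5, -4, -1, 0, 1, 4, 5}


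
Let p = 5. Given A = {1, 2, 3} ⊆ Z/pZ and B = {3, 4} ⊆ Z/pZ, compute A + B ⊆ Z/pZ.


Work in Z/5Z: reduce every sum a + b modulo 5.
Enumerate all 6 pairs:
a = 1: 1+3=4, 1+4=0
a = 2: 2+3=0, 2+4=1
a = 3: 3+3=1, 3+4=2
Distinct residues collected: {0, 1, 2, 4}
|A + B| = 4 (out of 5 total residues).

A + B = {0, 1, 2, 4}


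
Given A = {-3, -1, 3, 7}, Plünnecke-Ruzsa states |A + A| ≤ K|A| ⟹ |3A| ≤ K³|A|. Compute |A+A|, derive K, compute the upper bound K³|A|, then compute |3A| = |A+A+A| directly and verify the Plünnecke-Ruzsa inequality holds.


|A| = 4.
Step 1: Compute A + A by enumerating all 16 pairs.
A + A = {-6, -4, -2, 0, 2, 4, 6, 10, 14}, so |A + A| = 9.
Step 2: Doubling constant K = |A + A|/|A| = 9/4 = 9/4 ≈ 2.2500.
Step 3: Plünnecke-Ruzsa gives |3A| ≤ K³·|A| = (2.2500)³ · 4 ≈ 45.5625.
Step 4: Compute 3A = A + A + A directly by enumerating all triples (a,b,c) ∈ A³; |3A| = 14.
Step 5: Check 14 ≤ 45.5625? Yes ✓.

K = 9/4, Plünnecke-Ruzsa bound K³|A| ≈ 45.5625, |3A| = 14, inequality holds.


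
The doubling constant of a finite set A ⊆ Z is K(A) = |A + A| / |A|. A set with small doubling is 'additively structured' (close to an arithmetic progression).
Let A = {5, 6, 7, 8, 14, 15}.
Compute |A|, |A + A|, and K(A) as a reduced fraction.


|A| = 6.
Compute A + A by enumerating all 36 pairs.
A + A = {10, 11, 12, 13, 14, 15, 16, 19, 20, 21, 22, 23, 28, 29, 30}, so |A + A| = 15.
K = |A + A| / |A| = 15/6 = 5/2 ≈ 2.5000.
Reference: AP of size 6 gives K = 11/6 ≈ 1.8333; a fully generic set of size 6 gives K ≈ 3.5000.

|A| = 6, |A + A| = 15, K = 15/6 = 5/2.


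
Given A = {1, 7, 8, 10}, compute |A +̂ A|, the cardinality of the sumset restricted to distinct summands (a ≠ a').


Restricted sumset: A +̂ A = {a + a' : a ∈ A, a' ∈ A, a ≠ a'}.
Equivalently, take A + A and drop any sum 2a that is achievable ONLY as a + a for a ∈ A (i.e. sums representable only with equal summands).
Enumerate pairs (a, a') with a < a' (symmetric, so each unordered pair gives one sum; this covers all a ≠ a'):
  1 + 7 = 8
  1 + 8 = 9
  1 + 10 = 11
  7 + 8 = 15
  7 + 10 = 17
  8 + 10 = 18
Collected distinct sums: {8, 9, 11, 15, 17, 18}
|A +̂ A| = 6
(Reference bound: |A +̂ A| ≥ 2|A| - 3 for |A| ≥ 2, with |A| = 4 giving ≥ 5.)

|A +̂ A| = 6


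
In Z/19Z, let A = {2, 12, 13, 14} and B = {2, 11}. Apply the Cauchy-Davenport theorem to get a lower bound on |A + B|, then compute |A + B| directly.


Cauchy-Davenport: |A + B| ≥ min(p, |A| + |B| - 1) for A, B nonempty in Z/pZ.
|A| = 4, |B| = 2, p = 19.
CD lower bound = min(19, 4 + 2 - 1) = min(19, 5) = 5.
Compute A + B mod 19 directly:
a = 2: 2+2=4, 2+11=13
a = 12: 12+2=14, 12+11=4
a = 13: 13+2=15, 13+11=5
a = 14: 14+2=16, 14+11=6
A + B = {4, 5, 6, 13, 14, 15, 16}, so |A + B| = 7.
Verify: 7 ≥ 5? Yes ✓.

CD lower bound = 5, actual |A + B| = 7.


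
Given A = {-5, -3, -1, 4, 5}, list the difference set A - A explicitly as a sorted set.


A - A = {a - a' : a, a' ∈ A}.
Compute a - a' for each ordered pair (a, a'):
a = -5: -5--5=0, -5--3=-2, -5--1=-4, -5-4=-9, -5-5=-10
a = -3: -3--5=2, -3--3=0, -3--1=-2, -3-4=-7, -3-5=-8
a = -1: -1--5=4, -1--3=2, -1--1=0, -1-4=-5, -1-5=-6
a = 4: 4--5=9, 4--3=7, 4--1=5, 4-4=0, 4-5=-1
a = 5: 5--5=10, 5--3=8, 5--1=6, 5-4=1, 5-5=0
Collecting distinct values (and noting 0 appears from a-a):
A - A = {-10, -9, -8, -7, -6, -5, -4, -2, -1, 0, 1, 2, 4, 5, 6, 7, 8, 9, 10}
|A - A| = 19

A - A = {-10, -9, -8, -7, -6, -5, -4, -2, -1, 0, 1, 2, 4, 5, 6, 7, 8, 9, 10}


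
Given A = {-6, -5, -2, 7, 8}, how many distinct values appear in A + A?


A + A = {a + a' : a, a' ∈ A}; |A| = 5.
General bounds: 2|A| - 1 ≤ |A + A| ≤ |A|(|A|+1)/2, i.e. 9 ≤ |A + A| ≤ 15.
Lower bound 2|A|-1 is attained iff A is an arithmetic progression.
Enumerate sums a + a' for a ≤ a' (symmetric, so this suffices):
a = -6: -6+-6=-12, -6+-5=-11, -6+-2=-8, -6+7=1, -6+8=2
a = -5: -5+-5=-10, -5+-2=-7, -5+7=2, -5+8=3
a = -2: -2+-2=-4, -2+7=5, -2+8=6
a = 7: 7+7=14, 7+8=15
a = 8: 8+8=16
Distinct sums: {-12, -11, -10, -8, -7, -4, 1, 2, 3, 5, 6, 14, 15, 16}
|A + A| = 14

|A + A| = 14


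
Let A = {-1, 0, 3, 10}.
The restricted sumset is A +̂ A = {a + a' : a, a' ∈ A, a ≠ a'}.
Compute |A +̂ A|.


Restricted sumset: A +̂ A = {a + a' : a ∈ A, a' ∈ A, a ≠ a'}.
Equivalently, take A + A and drop any sum 2a that is achievable ONLY as a + a for a ∈ A (i.e. sums representable only with equal summands).
Enumerate pairs (a, a') with a < a' (symmetric, so each unordered pair gives one sum; this covers all a ≠ a'):
  -1 + 0 = -1
  -1 + 3 = 2
  -1 + 10 = 9
  0 + 3 = 3
  0 + 10 = 10
  3 + 10 = 13
Collected distinct sums: {-1, 2, 3, 9, 10, 13}
|A +̂ A| = 6
(Reference bound: |A +̂ A| ≥ 2|A| - 3 for |A| ≥ 2, with |A| = 4 giving ≥ 5.)

|A +̂ A| = 6


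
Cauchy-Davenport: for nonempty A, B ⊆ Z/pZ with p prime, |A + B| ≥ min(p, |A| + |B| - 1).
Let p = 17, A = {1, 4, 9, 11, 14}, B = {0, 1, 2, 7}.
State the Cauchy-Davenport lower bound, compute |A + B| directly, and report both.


Cauchy-Davenport: |A + B| ≥ min(p, |A| + |B| - 1) for A, B nonempty in Z/pZ.
|A| = 5, |B| = 4, p = 17.
CD lower bound = min(17, 5 + 4 - 1) = min(17, 8) = 8.
Compute A + B mod 17 directly:
a = 1: 1+0=1, 1+1=2, 1+2=3, 1+7=8
a = 4: 4+0=4, 4+1=5, 4+2=6, 4+7=11
a = 9: 9+0=9, 9+1=10, 9+2=11, 9+7=16
a = 11: 11+0=11, 11+1=12, 11+2=13, 11+7=1
a = 14: 14+0=14, 14+1=15, 14+2=16, 14+7=4
A + B = {1, 2, 3, 4, 5, 6, 8, 9, 10, 11, 12, 13, 14, 15, 16}, so |A + B| = 15.
Verify: 15 ≥ 8? Yes ✓.

CD lower bound = 8, actual |A + B| = 15.


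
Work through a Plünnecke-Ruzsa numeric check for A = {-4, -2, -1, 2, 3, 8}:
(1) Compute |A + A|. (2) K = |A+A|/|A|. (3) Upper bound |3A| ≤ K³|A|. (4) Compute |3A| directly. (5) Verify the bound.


|A| = 6.
Step 1: Compute A + A by enumerating all 36 pairs.
A + A = {-8, -6, -5, -4, -3, -2, -1, 0, 1, 2, 4, 5, 6, 7, 10, 11, 16}, so |A + A| = 17.
Step 2: Doubling constant K = |A + A|/|A| = 17/6 = 17/6 ≈ 2.8333.
Step 3: Plünnecke-Ruzsa gives |3A| ≤ K³·|A| = (2.8333)³ · 6 ≈ 136.4722.
Step 4: Compute 3A = A + A + A directly by enumerating all triples (a,b,c) ∈ A³; |3A| = 29.
Step 5: Check 29 ≤ 136.4722? Yes ✓.

K = 17/6, Plünnecke-Ruzsa bound K³|A| ≈ 136.4722, |3A| = 29, inequality holds.


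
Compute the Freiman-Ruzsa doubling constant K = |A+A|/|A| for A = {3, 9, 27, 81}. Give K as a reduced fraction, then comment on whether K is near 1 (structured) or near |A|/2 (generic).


|A| = 4.
Compute A + A by enumerating all 16 pairs.
A + A = {6, 12, 18, 30, 36, 54, 84, 90, 108, 162}, so |A + A| = 10.
K = |A + A| / |A| = 10/4 = 5/2 ≈ 2.5000.
Reference: AP of size 4 gives K = 7/4 ≈ 1.7500; a fully generic set of size 4 gives K ≈ 2.5000.

|A| = 4, |A + A| = 10, K = 10/4 = 5/2.


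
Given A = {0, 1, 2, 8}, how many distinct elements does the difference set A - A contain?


A - A = {a - a' : a, a' ∈ A}; |A| = 4.
Bounds: 2|A|-1 ≤ |A - A| ≤ |A|² - |A| + 1, i.e. 7 ≤ |A - A| ≤ 13.
Note: 0 ∈ A - A always (from a - a). The set is symmetric: if d ∈ A - A then -d ∈ A - A.
Enumerate nonzero differences d = a - a' with a > a' (then include -d):
Positive differences: {1, 2, 6, 7, 8}
Full difference set: {0} ∪ (positive diffs) ∪ (negative diffs).
|A - A| = 1 + 2·5 = 11 (matches direct enumeration: 11).

|A - A| = 11


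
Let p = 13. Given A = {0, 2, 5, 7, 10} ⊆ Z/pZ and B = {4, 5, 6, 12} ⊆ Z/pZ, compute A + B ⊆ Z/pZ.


Work in Z/13Z: reduce every sum a + b modulo 13.
Enumerate all 20 pairs:
a = 0: 0+4=4, 0+5=5, 0+6=6, 0+12=12
a = 2: 2+4=6, 2+5=7, 2+6=8, 2+12=1
a = 5: 5+4=9, 5+5=10, 5+6=11, 5+12=4
a = 7: 7+4=11, 7+5=12, 7+6=0, 7+12=6
a = 10: 10+4=1, 10+5=2, 10+6=3, 10+12=9
Distinct residues collected: {0, 1, 2, 3, 4, 5, 6, 7, 8, 9, 10, 11, 12}
|A + B| = 13 (out of 13 total residues).

A + B = {0, 1, 2, 3, 4, 5, 6, 7, 8, 9, 10, 11, 12}


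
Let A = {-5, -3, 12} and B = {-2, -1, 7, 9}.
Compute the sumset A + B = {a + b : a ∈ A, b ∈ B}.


A + B = {a + b : a ∈ A, b ∈ B}.
Enumerate all |A|·|B| = 3·4 = 12 pairs (a, b) and collect distinct sums.
a = -5: -5+-2=-7, -5+-1=-6, -5+7=2, -5+9=4
a = -3: -3+-2=-5, -3+-1=-4, -3+7=4, -3+9=6
a = 12: 12+-2=10, 12+-1=11, 12+7=19, 12+9=21
Collecting distinct sums: A + B = {-7, -6, -5, -4, 2, 4, 6, 10, 11, 19, 21}
|A + B| = 11

A + B = {-7, -6, -5, -4, 2, 4, 6, 10, 11, 19, 21}


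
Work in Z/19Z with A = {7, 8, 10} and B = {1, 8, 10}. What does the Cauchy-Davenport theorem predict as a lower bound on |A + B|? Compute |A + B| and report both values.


Cauchy-Davenport: |A + B| ≥ min(p, |A| + |B| - 1) for A, B nonempty in Z/pZ.
|A| = 3, |B| = 3, p = 19.
CD lower bound = min(19, 3 + 3 - 1) = min(19, 5) = 5.
Compute A + B mod 19 directly:
a = 7: 7+1=8, 7+8=15, 7+10=17
a = 8: 8+1=9, 8+8=16, 8+10=18
a = 10: 10+1=11, 10+8=18, 10+10=1
A + B = {1, 8, 9, 11, 15, 16, 17, 18}, so |A + B| = 8.
Verify: 8 ≥ 5? Yes ✓.

CD lower bound = 5, actual |A + B| = 8.


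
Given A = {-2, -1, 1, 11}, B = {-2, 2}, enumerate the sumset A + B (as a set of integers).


A + B = {a + b : a ∈ A, b ∈ B}.
Enumerate all |A|·|B| = 4·2 = 8 pairs (a, b) and collect distinct sums.
a = -2: -2+-2=-4, -2+2=0
a = -1: -1+-2=-3, -1+2=1
a = 1: 1+-2=-1, 1+2=3
a = 11: 11+-2=9, 11+2=13
Collecting distinct sums: A + B = {-4, -3, -1, 0, 1, 3, 9, 13}
|A + B| = 8

A + B = {-4, -3, -1, 0, 1, 3, 9, 13}


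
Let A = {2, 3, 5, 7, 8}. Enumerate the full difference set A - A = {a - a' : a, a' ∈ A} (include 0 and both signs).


A - A = {a - a' : a, a' ∈ A}.
Compute a - a' for each ordered pair (a, a'):
a = 2: 2-2=0, 2-3=-1, 2-5=-3, 2-7=-5, 2-8=-6
a = 3: 3-2=1, 3-3=0, 3-5=-2, 3-7=-4, 3-8=-5
a = 5: 5-2=3, 5-3=2, 5-5=0, 5-7=-2, 5-8=-3
a = 7: 7-2=5, 7-3=4, 7-5=2, 7-7=0, 7-8=-1
a = 8: 8-2=6, 8-3=5, 8-5=3, 8-7=1, 8-8=0
Collecting distinct values (and noting 0 appears from a-a):
A - A = {-6, -5, -4, -3, -2, -1, 0, 1, 2, 3, 4, 5, 6}
|A - A| = 13

A - A = {-6, -5, -4, -3, -2, -1, 0, 1, 2, 3, 4, 5, 6}


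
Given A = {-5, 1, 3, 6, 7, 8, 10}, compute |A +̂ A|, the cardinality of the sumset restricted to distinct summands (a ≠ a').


Restricted sumset: A +̂ A = {a + a' : a ∈ A, a' ∈ A, a ≠ a'}.
Equivalently, take A + A and drop any sum 2a that is achievable ONLY as a + a for a ∈ A (i.e. sums representable only with equal summands).
Enumerate pairs (a, a') with a < a' (symmetric, so each unordered pair gives one sum; this covers all a ≠ a'):
  -5 + 1 = -4
  -5 + 3 = -2
  -5 + 6 = 1
  -5 + 7 = 2
  -5 + 8 = 3
  -5 + 10 = 5
  1 + 3 = 4
  1 + 6 = 7
  1 + 7 = 8
  1 + 8 = 9
  1 + 10 = 11
  3 + 6 = 9
  3 + 7 = 10
  3 + 8 = 11
  3 + 10 = 13
  6 + 7 = 13
  6 + 8 = 14
  6 + 10 = 16
  7 + 8 = 15
  7 + 10 = 17
  8 + 10 = 18
Collected distinct sums: {-4, -2, 1, 2, 3, 4, 5, 7, 8, 9, 10, 11, 13, 14, 15, 16, 17, 18}
|A +̂ A| = 18
(Reference bound: |A +̂ A| ≥ 2|A| - 3 for |A| ≥ 2, with |A| = 7 giving ≥ 11.)

|A +̂ A| = 18


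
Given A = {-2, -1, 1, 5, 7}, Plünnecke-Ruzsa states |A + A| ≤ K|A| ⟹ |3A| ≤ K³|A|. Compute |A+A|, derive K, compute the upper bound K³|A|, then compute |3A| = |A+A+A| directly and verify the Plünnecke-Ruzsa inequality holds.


|A| = 5.
Step 1: Compute A + A by enumerating all 25 pairs.
A + A = {-4, -3, -2, -1, 0, 2, 3, 4, 5, 6, 8, 10, 12, 14}, so |A + A| = 14.
Step 2: Doubling constant K = |A + A|/|A| = 14/5 = 14/5 ≈ 2.8000.
Step 3: Plünnecke-Ruzsa gives |3A| ≤ K³·|A| = (2.8000)³ · 5 ≈ 109.7600.
Step 4: Compute 3A = A + A + A directly by enumerating all triples (a,b,c) ∈ A³; |3A| = 24.
Step 5: Check 24 ≤ 109.7600? Yes ✓.

K = 14/5, Plünnecke-Ruzsa bound K³|A| ≈ 109.7600, |3A| = 24, inequality holds.


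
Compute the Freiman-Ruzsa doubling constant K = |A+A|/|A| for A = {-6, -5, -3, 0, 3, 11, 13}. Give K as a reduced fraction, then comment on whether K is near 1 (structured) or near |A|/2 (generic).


|A| = 7.
Compute A + A by enumerating all 49 pairs.
A + A = {-12, -11, -10, -9, -8, -6, -5, -3, -2, 0, 3, 5, 6, 7, 8, 10, 11, 13, 14, 16, 22, 24, 26}, so |A + A| = 23.
K = |A + A| / |A| = 23/7 (already in lowest terms) ≈ 3.2857.
Reference: AP of size 7 gives K = 13/7 ≈ 1.8571; a fully generic set of size 7 gives K ≈ 4.0000.

|A| = 7, |A + A| = 23, K = 23/7.


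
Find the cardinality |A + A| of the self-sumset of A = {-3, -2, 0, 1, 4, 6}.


A + A = {a + a' : a, a' ∈ A}; |A| = 6.
General bounds: 2|A| - 1 ≤ |A + A| ≤ |A|(|A|+1)/2, i.e. 11 ≤ |A + A| ≤ 21.
Lower bound 2|A|-1 is attained iff A is an arithmetic progression.
Enumerate sums a + a' for a ≤ a' (symmetric, so this suffices):
a = -3: -3+-3=-6, -3+-2=-5, -3+0=-3, -3+1=-2, -3+4=1, -3+6=3
a = -2: -2+-2=-4, -2+0=-2, -2+1=-1, -2+4=2, -2+6=4
a = 0: 0+0=0, 0+1=1, 0+4=4, 0+6=6
a = 1: 1+1=2, 1+4=5, 1+6=7
a = 4: 4+4=8, 4+6=10
a = 6: 6+6=12
Distinct sums: {-6, -5, -4, -3, -2, -1, 0, 1, 2, 3, 4, 5, 6, 7, 8, 10, 12}
|A + A| = 17

|A + A| = 17


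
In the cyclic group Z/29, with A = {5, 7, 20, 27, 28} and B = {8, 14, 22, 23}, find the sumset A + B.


Work in Z/29Z: reduce every sum a + b modulo 29.
Enumerate all 20 pairs:
a = 5: 5+8=13, 5+14=19, 5+22=27, 5+23=28
a = 7: 7+8=15, 7+14=21, 7+22=0, 7+23=1
a = 20: 20+8=28, 20+14=5, 20+22=13, 20+23=14
a = 27: 27+8=6, 27+14=12, 27+22=20, 27+23=21
a = 28: 28+8=7, 28+14=13, 28+22=21, 28+23=22
Distinct residues collected: {0, 1, 5, 6, 7, 12, 13, 14, 15, 19, 20, 21, 22, 27, 28}
|A + B| = 15 (out of 29 total residues).

A + B = {0, 1, 5, 6, 7, 12, 13, 14, 15, 19, 20, 21, 22, 27, 28}


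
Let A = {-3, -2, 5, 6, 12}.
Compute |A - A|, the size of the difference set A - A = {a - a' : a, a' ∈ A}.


A - A = {a - a' : a, a' ∈ A}; |A| = 5.
Bounds: 2|A|-1 ≤ |A - A| ≤ |A|² - |A| + 1, i.e. 9 ≤ |A - A| ≤ 21.
Note: 0 ∈ A - A always (from a - a). The set is symmetric: if d ∈ A - A then -d ∈ A - A.
Enumerate nonzero differences d = a - a' with a > a' (then include -d):
Positive differences: {1, 6, 7, 8, 9, 14, 15}
Full difference set: {0} ∪ (positive diffs) ∪ (negative diffs).
|A - A| = 1 + 2·7 = 15 (matches direct enumeration: 15).

|A - A| = 15


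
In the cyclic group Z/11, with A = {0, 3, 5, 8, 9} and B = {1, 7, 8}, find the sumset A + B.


Work in Z/11Z: reduce every sum a + b modulo 11.
Enumerate all 15 pairs:
a = 0: 0+1=1, 0+7=7, 0+8=8
a = 3: 3+1=4, 3+7=10, 3+8=0
a = 5: 5+1=6, 5+7=1, 5+8=2
a = 8: 8+1=9, 8+7=4, 8+8=5
a = 9: 9+1=10, 9+7=5, 9+8=6
Distinct residues collected: {0, 1, 2, 4, 5, 6, 7, 8, 9, 10}
|A + B| = 10 (out of 11 total residues).

A + B = {0, 1, 2, 4, 5, 6, 7, 8, 9, 10}


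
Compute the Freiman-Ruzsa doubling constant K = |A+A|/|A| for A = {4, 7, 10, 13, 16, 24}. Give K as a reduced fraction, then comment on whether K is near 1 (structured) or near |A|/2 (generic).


|A| = 6.
Compute A + A by enumerating all 36 pairs.
A + A = {8, 11, 14, 17, 20, 23, 26, 28, 29, 31, 32, 34, 37, 40, 48}, so |A + A| = 15.
K = |A + A| / |A| = 15/6 = 5/2 ≈ 2.5000.
Reference: AP of size 6 gives K = 11/6 ≈ 1.8333; a fully generic set of size 6 gives K ≈ 3.5000.

|A| = 6, |A + A| = 15, K = 15/6 = 5/2.


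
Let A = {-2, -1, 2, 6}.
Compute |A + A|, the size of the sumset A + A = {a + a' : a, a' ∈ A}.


A + A = {a + a' : a, a' ∈ A}; |A| = 4.
General bounds: 2|A| - 1 ≤ |A + A| ≤ |A|(|A|+1)/2, i.e. 7 ≤ |A + A| ≤ 10.
Lower bound 2|A|-1 is attained iff A is an arithmetic progression.
Enumerate sums a + a' for a ≤ a' (symmetric, so this suffices):
a = -2: -2+-2=-4, -2+-1=-3, -2+2=0, -2+6=4
a = -1: -1+-1=-2, -1+2=1, -1+6=5
a = 2: 2+2=4, 2+6=8
a = 6: 6+6=12
Distinct sums: {-4, -3, -2, 0, 1, 4, 5, 8, 12}
|A + A| = 9

|A + A| = 9


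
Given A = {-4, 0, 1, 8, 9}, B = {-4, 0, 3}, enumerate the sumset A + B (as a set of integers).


A + B = {a + b : a ∈ A, b ∈ B}.
Enumerate all |A|·|B| = 5·3 = 15 pairs (a, b) and collect distinct sums.
a = -4: -4+-4=-8, -4+0=-4, -4+3=-1
a = 0: 0+-4=-4, 0+0=0, 0+3=3
a = 1: 1+-4=-3, 1+0=1, 1+3=4
a = 8: 8+-4=4, 8+0=8, 8+3=11
a = 9: 9+-4=5, 9+0=9, 9+3=12
Collecting distinct sums: A + B = {-8, -4, -3, -1, 0, 1, 3, 4, 5, 8, 9, 11, 12}
|A + B| = 13

A + B = {-8, -4, -3, -1, 0, 1, 3, 4, 5, 8, 9, 11, 12}


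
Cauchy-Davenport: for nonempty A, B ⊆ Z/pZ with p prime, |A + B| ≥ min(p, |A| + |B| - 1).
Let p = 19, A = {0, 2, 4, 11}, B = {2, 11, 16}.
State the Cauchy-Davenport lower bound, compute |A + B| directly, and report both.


Cauchy-Davenport: |A + B| ≥ min(p, |A| + |B| - 1) for A, B nonempty in Z/pZ.
|A| = 4, |B| = 3, p = 19.
CD lower bound = min(19, 4 + 3 - 1) = min(19, 6) = 6.
Compute A + B mod 19 directly:
a = 0: 0+2=2, 0+11=11, 0+16=16
a = 2: 2+2=4, 2+11=13, 2+16=18
a = 4: 4+2=6, 4+11=15, 4+16=1
a = 11: 11+2=13, 11+11=3, 11+16=8
A + B = {1, 2, 3, 4, 6, 8, 11, 13, 15, 16, 18}, so |A + B| = 11.
Verify: 11 ≥ 6? Yes ✓.

CD lower bound = 6, actual |A + B| = 11.


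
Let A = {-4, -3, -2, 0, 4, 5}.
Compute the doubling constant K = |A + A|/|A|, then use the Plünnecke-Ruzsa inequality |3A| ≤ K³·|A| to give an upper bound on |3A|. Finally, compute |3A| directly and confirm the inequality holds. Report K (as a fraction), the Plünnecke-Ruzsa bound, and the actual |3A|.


|A| = 6.
Step 1: Compute A + A by enumerating all 36 pairs.
A + A = {-8, -7, -6, -5, -4, -3, -2, 0, 1, 2, 3, 4, 5, 8, 9, 10}, so |A + A| = 16.
Step 2: Doubling constant K = |A + A|/|A| = 16/6 = 16/6 ≈ 2.6667.
Step 3: Plünnecke-Ruzsa gives |3A| ≤ K³·|A| = (2.6667)³ · 6 ≈ 113.7778.
Step 4: Compute 3A = A + A + A directly by enumerating all triples (a,b,c) ∈ A³; |3A| = 27.
Step 5: Check 27 ≤ 113.7778? Yes ✓.

K = 16/6, Plünnecke-Ruzsa bound K³|A| ≈ 113.7778, |3A| = 27, inequality holds.


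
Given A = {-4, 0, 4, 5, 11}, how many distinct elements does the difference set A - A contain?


A - A = {a - a' : a, a' ∈ A}; |A| = 5.
Bounds: 2|A|-1 ≤ |A - A| ≤ |A|² - |A| + 1, i.e. 9 ≤ |A - A| ≤ 21.
Note: 0 ∈ A - A always (from a - a). The set is symmetric: if d ∈ A - A then -d ∈ A - A.
Enumerate nonzero differences d = a - a' with a > a' (then include -d):
Positive differences: {1, 4, 5, 6, 7, 8, 9, 11, 15}
Full difference set: {0} ∪ (positive diffs) ∪ (negative diffs).
|A - A| = 1 + 2·9 = 19 (matches direct enumeration: 19).

|A - A| = 19


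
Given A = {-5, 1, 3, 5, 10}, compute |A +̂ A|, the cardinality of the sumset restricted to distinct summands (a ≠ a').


Restricted sumset: A +̂ A = {a + a' : a ∈ A, a' ∈ A, a ≠ a'}.
Equivalently, take A + A and drop any sum 2a that is achievable ONLY as a + a for a ∈ A (i.e. sums representable only with equal summands).
Enumerate pairs (a, a') with a < a' (symmetric, so each unordered pair gives one sum; this covers all a ≠ a'):
  -5 + 1 = -4
  -5 + 3 = -2
  -5 + 5 = 0
  -5 + 10 = 5
  1 + 3 = 4
  1 + 5 = 6
  1 + 10 = 11
  3 + 5 = 8
  3 + 10 = 13
  5 + 10 = 15
Collected distinct sums: {-4, -2, 0, 4, 5, 6, 8, 11, 13, 15}
|A +̂ A| = 10
(Reference bound: |A +̂ A| ≥ 2|A| - 3 for |A| ≥ 2, with |A| = 5 giving ≥ 7.)

|A +̂ A| = 10


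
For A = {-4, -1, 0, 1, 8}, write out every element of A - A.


A - A = {a - a' : a, a' ∈ A}.
Compute a - a' for each ordered pair (a, a'):
a = -4: -4--4=0, -4--1=-3, -4-0=-4, -4-1=-5, -4-8=-12
a = -1: -1--4=3, -1--1=0, -1-0=-1, -1-1=-2, -1-8=-9
a = 0: 0--4=4, 0--1=1, 0-0=0, 0-1=-1, 0-8=-8
a = 1: 1--4=5, 1--1=2, 1-0=1, 1-1=0, 1-8=-7
a = 8: 8--4=12, 8--1=9, 8-0=8, 8-1=7, 8-8=0
Collecting distinct values (and noting 0 appears from a-a):
A - A = {-12, -9, -8, -7, -5, -4, -3, -2, -1, 0, 1, 2, 3, 4, 5, 7, 8, 9, 12}
|A - A| = 19

A - A = {-12, -9, -8, -7, -5, -4, -3, -2, -1, 0, 1, 2, 3, 4, 5, 7, 8, 9, 12}


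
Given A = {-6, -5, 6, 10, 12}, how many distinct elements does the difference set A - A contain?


A - A = {a - a' : a, a' ∈ A}; |A| = 5.
Bounds: 2|A|-1 ≤ |A - A| ≤ |A|² - |A| + 1, i.e. 9 ≤ |A - A| ≤ 21.
Note: 0 ∈ A - A always (from a - a). The set is symmetric: if d ∈ A - A then -d ∈ A - A.
Enumerate nonzero differences d = a - a' with a > a' (then include -d):
Positive differences: {1, 2, 4, 6, 11, 12, 15, 16, 17, 18}
Full difference set: {0} ∪ (positive diffs) ∪ (negative diffs).
|A - A| = 1 + 2·10 = 21 (matches direct enumeration: 21).

|A - A| = 21


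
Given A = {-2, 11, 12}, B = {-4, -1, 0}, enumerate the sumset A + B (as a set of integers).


A + B = {a + b : a ∈ A, b ∈ B}.
Enumerate all |A|·|B| = 3·3 = 9 pairs (a, b) and collect distinct sums.
a = -2: -2+-4=-6, -2+-1=-3, -2+0=-2
a = 11: 11+-4=7, 11+-1=10, 11+0=11
a = 12: 12+-4=8, 12+-1=11, 12+0=12
Collecting distinct sums: A + B = {-6, -3, -2, 7, 8, 10, 11, 12}
|A + B| = 8

A + B = {-6, -3, -2, 7, 8, 10, 11, 12}


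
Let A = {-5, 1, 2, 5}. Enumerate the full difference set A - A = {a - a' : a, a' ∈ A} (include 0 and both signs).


A - A = {a - a' : a, a' ∈ A}.
Compute a - a' for each ordered pair (a, a'):
a = -5: -5--5=0, -5-1=-6, -5-2=-7, -5-5=-10
a = 1: 1--5=6, 1-1=0, 1-2=-1, 1-5=-4
a = 2: 2--5=7, 2-1=1, 2-2=0, 2-5=-3
a = 5: 5--5=10, 5-1=4, 5-2=3, 5-5=0
Collecting distinct values (and noting 0 appears from a-a):
A - A = {-10, -7, -6, -4, -3, -1, 0, 1, 3, 4, 6, 7, 10}
|A - A| = 13

A - A = {-10, -7, -6, -4, -3, -1, 0, 1, 3, 4, 6, 7, 10}


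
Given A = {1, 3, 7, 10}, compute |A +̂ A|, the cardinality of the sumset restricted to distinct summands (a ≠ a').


Restricted sumset: A +̂ A = {a + a' : a ∈ A, a' ∈ A, a ≠ a'}.
Equivalently, take A + A and drop any sum 2a that is achievable ONLY as a + a for a ∈ A (i.e. sums representable only with equal summands).
Enumerate pairs (a, a') with a < a' (symmetric, so each unordered pair gives one sum; this covers all a ≠ a'):
  1 + 3 = 4
  1 + 7 = 8
  1 + 10 = 11
  3 + 7 = 10
  3 + 10 = 13
  7 + 10 = 17
Collected distinct sums: {4, 8, 10, 11, 13, 17}
|A +̂ A| = 6
(Reference bound: |A +̂ A| ≥ 2|A| - 3 for |A| ≥ 2, with |A| = 4 giving ≥ 5.)

|A +̂ A| = 6


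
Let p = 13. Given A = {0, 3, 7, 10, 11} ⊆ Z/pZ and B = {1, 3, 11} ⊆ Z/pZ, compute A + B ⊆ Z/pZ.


Work in Z/13Z: reduce every sum a + b modulo 13.
Enumerate all 15 pairs:
a = 0: 0+1=1, 0+3=3, 0+11=11
a = 3: 3+1=4, 3+3=6, 3+11=1
a = 7: 7+1=8, 7+3=10, 7+11=5
a = 10: 10+1=11, 10+3=0, 10+11=8
a = 11: 11+1=12, 11+3=1, 11+11=9
Distinct residues collected: {0, 1, 3, 4, 5, 6, 8, 9, 10, 11, 12}
|A + B| = 11 (out of 13 total residues).

A + B = {0, 1, 3, 4, 5, 6, 8, 9, 10, 11, 12}


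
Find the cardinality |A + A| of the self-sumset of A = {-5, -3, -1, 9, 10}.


A + A = {a + a' : a, a' ∈ A}; |A| = 5.
General bounds: 2|A| - 1 ≤ |A + A| ≤ |A|(|A|+1)/2, i.e. 9 ≤ |A + A| ≤ 15.
Lower bound 2|A|-1 is attained iff A is an arithmetic progression.
Enumerate sums a + a' for a ≤ a' (symmetric, so this suffices):
a = -5: -5+-5=-10, -5+-3=-8, -5+-1=-6, -5+9=4, -5+10=5
a = -3: -3+-3=-6, -3+-1=-4, -3+9=6, -3+10=7
a = -1: -1+-1=-2, -1+9=8, -1+10=9
a = 9: 9+9=18, 9+10=19
a = 10: 10+10=20
Distinct sums: {-10, -8, -6, -4, -2, 4, 5, 6, 7, 8, 9, 18, 19, 20}
|A + A| = 14

|A + A| = 14


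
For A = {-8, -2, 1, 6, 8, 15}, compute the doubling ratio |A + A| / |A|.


|A| = 6.
Compute A + A by enumerating all 36 pairs.
A + A = {-16, -10, -7, -4, -2, -1, 0, 2, 4, 6, 7, 9, 12, 13, 14, 16, 21, 23, 30}, so |A + A| = 19.
K = |A + A| / |A| = 19/6 (already in lowest terms) ≈ 3.1667.
Reference: AP of size 6 gives K = 11/6 ≈ 1.8333; a fully generic set of size 6 gives K ≈ 3.5000.

|A| = 6, |A + A| = 19, K = 19/6.


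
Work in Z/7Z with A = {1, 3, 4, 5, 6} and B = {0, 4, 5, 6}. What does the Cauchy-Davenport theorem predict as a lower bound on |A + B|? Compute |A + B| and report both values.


Cauchy-Davenport: |A + B| ≥ min(p, |A| + |B| - 1) for A, B nonempty in Z/pZ.
|A| = 5, |B| = 4, p = 7.
CD lower bound = min(7, 5 + 4 - 1) = min(7, 8) = 7.
Compute A + B mod 7 directly:
a = 1: 1+0=1, 1+4=5, 1+5=6, 1+6=0
a = 3: 3+0=3, 3+4=0, 3+5=1, 3+6=2
a = 4: 4+0=4, 4+4=1, 4+5=2, 4+6=3
a = 5: 5+0=5, 5+4=2, 5+5=3, 5+6=4
a = 6: 6+0=6, 6+4=3, 6+5=4, 6+6=5
A + B = {0, 1, 2, 3, 4, 5, 6}, so |A + B| = 7.
Verify: 7 ≥ 7? Yes ✓.

CD lower bound = 7, actual |A + B| = 7.


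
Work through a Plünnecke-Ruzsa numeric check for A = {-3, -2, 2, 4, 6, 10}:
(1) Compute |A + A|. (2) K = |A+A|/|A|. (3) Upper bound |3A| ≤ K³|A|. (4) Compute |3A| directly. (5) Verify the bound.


|A| = 6.
Step 1: Compute A + A by enumerating all 36 pairs.
A + A = {-6, -5, -4, -1, 0, 1, 2, 3, 4, 6, 7, 8, 10, 12, 14, 16, 20}, so |A + A| = 17.
Step 2: Doubling constant K = |A + A|/|A| = 17/6 = 17/6 ≈ 2.8333.
Step 3: Plünnecke-Ruzsa gives |3A| ≤ K³·|A| = (2.8333)³ · 6 ≈ 136.4722.
Step 4: Compute 3A = A + A + A directly by enumerating all triples (a,b,c) ∈ A³; |3A| = 31.
Step 5: Check 31 ≤ 136.4722? Yes ✓.

K = 17/6, Plünnecke-Ruzsa bound K³|A| ≈ 136.4722, |3A| = 31, inequality holds.


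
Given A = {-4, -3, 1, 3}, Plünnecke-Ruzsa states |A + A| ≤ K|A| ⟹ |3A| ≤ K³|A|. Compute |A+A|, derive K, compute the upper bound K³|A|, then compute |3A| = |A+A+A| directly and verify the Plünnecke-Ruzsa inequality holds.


|A| = 4.
Step 1: Compute A + A by enumerating all 16 pairs.
A + A = {-8, -7, -6, -3, -2, -1, 0, 2, 4, 6}, so |A + A| = 10.
Step 2: Doubling constant K = |A + A|/|A| = 10/4 = 10/4 ≈ 2.5000.
Step 3: Plünnecke-Ruzsa gives |3A| ≤ K³·|A| = (2.5000)³ · 4 ≈ 62.5000.
Step 4: Compute 3A = A + A + A directly by enumerating all triples (a,b,c) ∈ A³; |3A| = 18.
Step 5: Check 18 ≤ 62.5000? Yes ✓.

K = 10/4, Plünnecke-Ruzsa bound K³|A| ≈ 62.5000, |3A| = 18, inequality holds.


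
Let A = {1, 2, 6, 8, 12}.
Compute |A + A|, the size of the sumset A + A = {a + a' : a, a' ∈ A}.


A + A = {a + a' : a, a' ∈ A}; |A| = 5.
General bounds: 2|A| - 1 ≤ |A + A| ≤ |A|(|A|+1)/2, i.e. 9 ≤ |A + A| ≤ 15.
Lower bound 2|A|-1 is attained iff A is an arithmetic progression.
Enumerate sums a + a' for a ≤ a' (symmetric, so this suffices):
a = 1: 1+1=2, 1+2=3, 1+6=7, 1+8=9, 1+12=13
a = 2: 2+2=4, 2+6=8, 2+8=10, 2+12=14
a = 6: 6+6=12, 6+8=14, 6+12=18
a = 8: 8+8=16, 8+12=20
a = 12: 12+12=24
Distinct sums: {2, 3, 4, 7, 8, 9, 10, 12, 13, 14, 16, 18, 20, 24}
|A + A| = 14

|A + A| = 14


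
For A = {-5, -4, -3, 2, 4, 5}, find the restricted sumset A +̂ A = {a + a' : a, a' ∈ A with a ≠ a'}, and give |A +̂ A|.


Restricted sumset: A +̂ A = {a + a' : a ∈ A, a' ∈ A, a ≠ a'}.
Equivalently, take A + A and drop any sum 2a that is achievable ONLY as a + a for a ∈ A (i.e. sums representable only with equal summands).
Enumerate pairs (a, a') with a < a' (symmetric, so each unordered pair gives one sum; this covers all a ≠ a'):
  -5 + -4 = -9
  -5 + -3 = -8
  -5 + 2 = -3
  -5 + 4 = -1
  -5 + 5 = 0
  -4 + -3 = -7
  -4 + 2 = -2
  -4 + 4 = 0
  -4 + 5 = 1
  -3 + 2 = -1
  -3 + 4 = 1
  -3 + 5 = 2
  2 + 4 = 6
  2 + 5 = 7
  4 + 5 = 9
Collected distinct sums: {-9, -8, -7, -3, -2, -1, 0, 1, 2, 6, 7, 9}
|A +̂ A| = 12
(Reference bound: |A +̂ A| ≥ 2|A| - 3 for |A| ≥ 2, with |A| = 6 giving ≥ 9.)

|A +̂ A| = 12


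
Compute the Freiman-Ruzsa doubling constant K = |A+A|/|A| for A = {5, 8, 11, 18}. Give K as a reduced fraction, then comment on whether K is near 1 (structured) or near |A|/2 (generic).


|A| = 4.
Compute A + A by enumerating all 16 pairs.
A + A = {10, 13, 16, 19, 22, 23, 26, 29, 36}, so |A + A| = 9.
K = |A + A| / |A| = 9/4 (already in lowest terms) ≈ 2.2500.
Reference: AP of size 4 gives K = 7/4 ≈ 1.7500; a fully generic set of size 4 gives K ≈ 2.5000.

|A| = 4, |A + A| = 9, K = 9/4.


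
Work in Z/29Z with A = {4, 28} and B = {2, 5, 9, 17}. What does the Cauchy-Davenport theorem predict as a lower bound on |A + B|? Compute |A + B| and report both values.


Cauchy-Davenport: |A + B| ≥ min(p, |A| + |B| - 1) for A, B nonempty in Z/pZ.
|A| = 2, |B| = 4, p = 29.
CD lower bound = min(29, 2 + 4 - 1) = min(29, 5) = 5.
Compute A + B mod 29 directly:
a = 4: 4+2=6, 4+5=9, 4+9=13, 4+17=21
a = 28: 28+2=1, 28+5=4, 28+9=8, 28+17=16
A + B = {1, 4, 6, 8, 9, 13, 16, 21}, so |A + B| = 8.
Verify: 8 ≥ 5? Yes ✓.

CD lower bound = 5, actual |A + B| = 8.


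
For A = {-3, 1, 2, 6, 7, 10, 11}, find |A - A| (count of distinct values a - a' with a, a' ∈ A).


A - A = {a - a' : a, a' ∈ A}; |A| = 7.
Bounds: 2|A|-1 ≤ |A - A| ≤ |A|² - |A| + 1, i.e. 13 ≤ |A - A| ≤ 43.
Note: 0 ∈ A - A always (from a - a). The set is symmetric: if d ∈ A - A then -d ∈ A - A.
Enumerate nonzero differences d = a - a' with a > a' (then include -d):
Positive differences: {1, 3, 4, 5, 6, 8, 9, 10, 13, 14}
Full difference set: {0} ∪ (positive diffs) ∪ (negative diffs).
|A - A| = 1 + 2·10 = 21 (matches direct enumeration: 21).

|A - A| = 21
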